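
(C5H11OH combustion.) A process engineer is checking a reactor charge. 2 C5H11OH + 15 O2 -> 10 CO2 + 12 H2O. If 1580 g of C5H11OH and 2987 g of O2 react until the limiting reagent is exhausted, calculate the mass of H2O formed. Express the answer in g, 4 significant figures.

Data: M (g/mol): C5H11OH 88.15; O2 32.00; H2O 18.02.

1346 g

n(C5H11OH) = 1580 / 88.15 = 17.92 mol
n(O2) = 2987 / 32.00 = 93.34 mol
n/ν → C5H11OH: 8.960, O2: 6.223; O2 is limiting.
n(H2O) = (12/15) × 93.34 = 74.67 mol
mass = 74.67 × 18.02 = 1346 g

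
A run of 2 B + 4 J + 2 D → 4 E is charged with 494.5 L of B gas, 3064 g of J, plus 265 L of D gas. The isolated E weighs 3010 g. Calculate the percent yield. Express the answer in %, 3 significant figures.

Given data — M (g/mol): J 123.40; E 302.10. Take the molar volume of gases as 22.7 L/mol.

42.7 %

n(B) = 494.5 / 22.7 = 21.78 mol
n(J) = 3064 / 123.40 = 24.83 mol
n(D) = 265.0 / 22.7 = 11.67 mol
n/ν → B: 10.89, J: 6.208, D: 5.835; D is limiting.
theoretical n(E) = (4/2) × 11.67 = 23.34 mol → 7051 g
% yield = 3010 / 7051 × 100 = 42.69 %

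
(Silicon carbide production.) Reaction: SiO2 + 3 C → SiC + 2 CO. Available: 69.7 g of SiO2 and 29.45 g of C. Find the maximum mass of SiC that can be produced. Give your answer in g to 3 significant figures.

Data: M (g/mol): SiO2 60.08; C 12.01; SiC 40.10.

32.8 g

n(SiO2) = 69.70 / 60.08 = 1.160 mol
n(C) = 29.45 / 12.01 = 2.452 mol
n/ν → SiO2: 1.160, C: 0.8173; C is limiting.
n(SiC) = (1/3) × 2.452 = 0.8173 mol
mass = 0.8173 × 40.10 = 32.77 g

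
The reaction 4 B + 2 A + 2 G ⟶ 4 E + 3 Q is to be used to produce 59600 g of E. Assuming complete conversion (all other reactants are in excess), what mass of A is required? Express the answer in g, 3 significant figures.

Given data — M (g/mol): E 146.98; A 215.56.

n(E) = 59600 / 146.98 = 405.5 mol
n(A) = (2/4) × 405.5 = 202.8 mol
mass = 202.8 × 215.56 = 43720 g

43700 g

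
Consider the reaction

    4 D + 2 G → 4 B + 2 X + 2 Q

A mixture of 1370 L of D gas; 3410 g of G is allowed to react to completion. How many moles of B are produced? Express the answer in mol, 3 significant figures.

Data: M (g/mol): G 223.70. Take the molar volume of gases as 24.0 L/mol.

n(D) = 1370 / 24.0 = 57.08 mol
n(G) = 3410 / 223.70 = 15.24 mol
n/ν for D = 57.08/4 = 14.27
n/ν for G = 15.24/2 = 7.620
Smallest n/ν is G → limiting reagent.
n(B) = (4/2) × 15.24 = 30.48 mol

30.5 mol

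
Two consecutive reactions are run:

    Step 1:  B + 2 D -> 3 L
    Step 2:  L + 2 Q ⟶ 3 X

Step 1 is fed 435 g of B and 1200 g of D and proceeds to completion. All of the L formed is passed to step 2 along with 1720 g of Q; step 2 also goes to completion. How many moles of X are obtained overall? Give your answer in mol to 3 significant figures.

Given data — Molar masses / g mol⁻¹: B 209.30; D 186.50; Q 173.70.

14.9 mol

Step 1:
n(B) = 435.0 / 209.30 = 2.078 mol
n(D) = 1200 / 186.50 = 6.434 mol
n/ν for B = 2.078/1 = 2.078
n/ν for D = 6.434/2 = 3.217
Smallest n/ν is B → limiting reagent.
n(L) produced = (3/1) × 2.078 = 6.234 mol
Step 2:
n(L) available = 6.234 mol
n(Q) = 1720 / 173.70 = 9.902 mol
n/ν for L = 6.234/1 = 6.234
n/ν for Q = 9.902/2 = 4.951
Smallest n/ν is Q → limiting reagent.
n(X) = (3/2) × 9.902 = 14.85 mol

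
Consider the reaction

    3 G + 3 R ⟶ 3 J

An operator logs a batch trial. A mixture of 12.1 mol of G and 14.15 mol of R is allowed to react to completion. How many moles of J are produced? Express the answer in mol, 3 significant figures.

12.1 mol

n(G) = 12.10 mol
n(R) = 14.15 mol
n/ν for G = 12.10/3 = 4.033
n/ν for R = 14.15/3 = 4.717
Smallest n/ν is G → limiting reagent.
n(J) = (3/3) × 12.10 = 12.10 mol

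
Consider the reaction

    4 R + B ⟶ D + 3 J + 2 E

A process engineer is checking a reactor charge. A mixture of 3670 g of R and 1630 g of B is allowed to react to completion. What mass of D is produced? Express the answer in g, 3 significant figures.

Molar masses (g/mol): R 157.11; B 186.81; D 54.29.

317 g

n(R) = 3670 / 157.11 = 23.36 mol
n(B) = 1630 / 186.81 = 8.725 mol
n/ν → R: 5.840, B: 8.725; R is limiting.
n(D) = (1/4) × 23.36 = 5.840 mol
mass = 5.840 × 54.29 = 317.1 g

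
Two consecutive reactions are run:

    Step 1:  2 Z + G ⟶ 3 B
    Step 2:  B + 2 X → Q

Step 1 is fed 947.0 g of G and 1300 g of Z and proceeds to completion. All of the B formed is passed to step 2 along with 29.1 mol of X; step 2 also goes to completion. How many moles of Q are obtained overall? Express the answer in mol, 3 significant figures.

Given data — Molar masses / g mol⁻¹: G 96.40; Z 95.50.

Step 1:
n(G) = 947.0 / 96.40 = 9.824 mol
n(Z) = 1300 / 95.50 = 13.61 mol
n/ν for G = 9.824/1 = 9.824
n/ν for Z = 13.61/2 = 6.805
Smallest n/ν is Z → limiting reagent.
n(B) produced = (3/2) × 13.61 = 20.42 mol
Step 2:
n(B) available = 20.42 mol
n(X) = 29.10 mol
n/ν for B = 20.42/1 = 20.42
n/ν for X = 29.10/2 = 14.55
Smallest n/ν is X → limiting reagent.
n(Q) = (1/2) × 29.10 = 14.55 mol

14.6 mol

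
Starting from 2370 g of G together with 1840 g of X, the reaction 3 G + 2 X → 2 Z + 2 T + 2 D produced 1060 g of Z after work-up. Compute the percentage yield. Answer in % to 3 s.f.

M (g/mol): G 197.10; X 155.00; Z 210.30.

n(G) = 2370 / 197.10 = 12.02 mol
n(X) = 1840 / 155.00 = 11.87 mol
n/ν → G: 4.007, X: 5.935; G is limiting.
theoretical n(Z) = (2/3) × 12.02 = 8.013 mol → 1685 g
% yield = 1060 / 1685 × 100 = 62.91 %

62.9 %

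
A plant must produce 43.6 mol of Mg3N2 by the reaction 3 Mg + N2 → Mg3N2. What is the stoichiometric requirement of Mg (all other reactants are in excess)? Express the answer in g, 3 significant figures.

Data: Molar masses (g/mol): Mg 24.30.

n(Mg3N2) = 43.60 mol
n(Mg) = (3/1) × 43.60 = 130.8 mol
mass = 130.8 × 24.30 = 3178 g

3180 g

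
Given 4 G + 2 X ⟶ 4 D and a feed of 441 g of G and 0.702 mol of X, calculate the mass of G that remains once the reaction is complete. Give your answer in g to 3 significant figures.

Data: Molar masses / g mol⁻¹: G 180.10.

n(G) = 441.0 / 180.10 = 2.449 mol
n(X) = 0.7020 mol
n/ν → G: 0.6123, X: 0.3510; X is limiting.
G consumed = (4/2) × 0.7020 = 1.404 mol
G remaining = 2.449 − 1.404 = 1.045 mol
mass = 1.045 × 180.10 = 188.2 g

188 g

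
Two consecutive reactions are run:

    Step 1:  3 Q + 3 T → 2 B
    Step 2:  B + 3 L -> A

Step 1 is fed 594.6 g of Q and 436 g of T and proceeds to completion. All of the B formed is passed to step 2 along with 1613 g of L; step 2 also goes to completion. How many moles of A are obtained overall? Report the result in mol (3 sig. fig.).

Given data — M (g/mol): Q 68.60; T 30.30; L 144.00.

Step 1:
n(Q) = 594.6 / 68.60 = 8.668 mol
n(T) = 436.0 / 30.30 = 14.39 mol
n/ν for Q = 8.668/3 = 2.889
n/ν for T = 14.39/3 = 4.797
Smallest n/ν is Q → limiting reagent.
n(B) produced = (2/3) × 8.668 = 5.779 mol
Step 2:
n(B) available = 5.779 mol
n(L) = 1613 / 144.00 = 11.20 mol
n/ν for B = 5.779/1 = 5.779
n/ν for L = 11.20/3 = 3.733
Smallest n/ν is L → limiting reagent.
n(A) = (1/3) × 11.20 = 3.733 mol

3.73 mol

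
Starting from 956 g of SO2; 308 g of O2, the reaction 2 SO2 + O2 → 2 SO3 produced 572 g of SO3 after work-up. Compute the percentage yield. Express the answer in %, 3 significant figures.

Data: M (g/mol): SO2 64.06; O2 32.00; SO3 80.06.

47.9 %

n(SO2) = 956.0 / 64.06 = 14.92 mol
n(O2) = 308.0 / 32.00 = 9.625 mol
n/ν → SO2: 7.460, O2: 9.625; SO2 is limiting.
theoretical n(SO3) = (2/2) × 14.92 = 14.92 mol → 1194 g
% yield = 572 / 1194 × 100 = 47.91 %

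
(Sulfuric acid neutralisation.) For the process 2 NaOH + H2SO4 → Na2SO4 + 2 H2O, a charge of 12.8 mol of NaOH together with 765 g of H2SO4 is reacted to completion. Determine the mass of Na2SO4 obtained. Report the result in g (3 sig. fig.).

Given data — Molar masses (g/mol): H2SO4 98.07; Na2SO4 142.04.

n(NaOH) = 12.80 mol
n(H2SO4) = 765.0 / 98.07 = 7.801 mol
n/ν for NaOH = 12.80/2 = 6.400
n/ν for H2SO4 = 7.801/1 = 7.801
Smallest n/ν is NaOH → limiting reagent.
n(Na2SO4) = (1/2) × 12.80 = 6.400 mol
mass = 6.400 × 142.04 = 909.1 g

909 g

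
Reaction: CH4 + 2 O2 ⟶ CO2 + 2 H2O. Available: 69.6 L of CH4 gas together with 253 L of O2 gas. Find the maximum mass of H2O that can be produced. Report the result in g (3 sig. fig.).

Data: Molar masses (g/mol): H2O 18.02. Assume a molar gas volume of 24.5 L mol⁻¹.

n(CH4) = 69.60 / 24.5 = 2.841 mol
n(O2) = 253.0 / 24.5 = 10.33 mol
n/ν for CH4 = 2.841/1 = 2.841
n/ν for O2 = 10.33/2 = 5.165
Smallest n/ν is CH4 → limiting reagent.
n(H2O) = (2/1) × 2.841 = 5.682 mol
mass = 5.682 × 18.02 = 102.4 g

102 g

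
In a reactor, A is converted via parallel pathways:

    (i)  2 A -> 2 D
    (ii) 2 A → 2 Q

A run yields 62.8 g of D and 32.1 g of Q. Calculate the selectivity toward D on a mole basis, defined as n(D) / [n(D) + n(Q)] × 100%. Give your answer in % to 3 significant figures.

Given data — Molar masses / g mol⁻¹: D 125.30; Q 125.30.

66.2 %

n(D) = 62.8 / 125.30 = 0.5012 mol
n(Q) = 32.1 / 125.30 = 0.2562 mol
selectivity = 0.5012/(0.5012+0.2562) × 100 = 66.17 %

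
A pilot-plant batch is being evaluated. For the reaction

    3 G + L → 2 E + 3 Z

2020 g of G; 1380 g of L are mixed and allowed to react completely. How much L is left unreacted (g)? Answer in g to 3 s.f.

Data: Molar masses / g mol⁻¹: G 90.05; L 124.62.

n(G) = 2020 / 90.05 = 22.43 mol
n(L) = 1380 / 124.62 = 11.07 mol
n/ν for G = 22.43/3 = 7.477
n/ν for L = 11.07/1 = 11.07
Smallest n/ν is G → limiting reagent.
L consumed = (1/3) × 22.43 = 7.477 mol
L remaining = 11.07 − 7.477 = 3.593 mol
mass = 3.593 × 124.62 = 447.8 g

448 g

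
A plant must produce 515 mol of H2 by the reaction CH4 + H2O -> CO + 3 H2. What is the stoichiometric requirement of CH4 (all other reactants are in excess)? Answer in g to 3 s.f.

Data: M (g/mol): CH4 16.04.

n(H2) = 515.0 mol
n(CH4) = (1/3) × 515.0 = 171.7 mol
mass = 171.7 × 16.04 = 2754 g

2750 g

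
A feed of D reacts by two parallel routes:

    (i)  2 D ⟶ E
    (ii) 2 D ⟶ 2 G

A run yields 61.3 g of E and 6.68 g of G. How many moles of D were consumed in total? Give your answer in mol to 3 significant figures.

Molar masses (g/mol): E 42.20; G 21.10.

n(E) = 61.3 / 42.20 = 1.453 mol
n(G) = 6.68 / 21.10 = 0.3166 mol
n(D) via (i) = (2/1)×1.453 = 2.906 mol
n(D) via (ii) = (2/2)×0.3166 = 0.3166 mol
total n(D) = 2.906 + 0.3166 = 3.223 mol

3.22 mol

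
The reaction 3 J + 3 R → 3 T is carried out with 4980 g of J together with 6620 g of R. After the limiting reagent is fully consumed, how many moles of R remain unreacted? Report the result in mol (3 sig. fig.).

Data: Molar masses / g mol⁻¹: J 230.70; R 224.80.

7.86 mol

n(J) = 4980 / 230.70 = 21.59 mol
n(R) = 6620 / 224.80 = 29.45 mol
n/ν → J: 7.197, R: 9.817; J is limiting.
R consumed = (3/3) × 21.59 = 21.59 mol
R remaining = 29.45 − 21.59 = 7.860 mol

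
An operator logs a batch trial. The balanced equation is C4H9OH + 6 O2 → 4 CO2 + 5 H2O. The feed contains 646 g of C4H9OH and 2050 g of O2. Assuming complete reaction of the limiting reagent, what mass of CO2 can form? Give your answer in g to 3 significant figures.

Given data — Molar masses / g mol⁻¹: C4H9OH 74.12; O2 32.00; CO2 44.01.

1530 g

n(C4H9OH) = 646.0 / 74.12 = 8.716 mol
n(O2) = 2050 / 32.00 = 64.06 mol
n/ν for C4H9OH = 8.716/1 = 8.716
n/ν for O2 = 64.06/6 = 10.68
Smallest n/ν is C4H9OH → limiting reagent.
n(CO2) = (4/1) × 8.716 = 34.86 mol
mass = 34.86 × 44.01 = 1534 g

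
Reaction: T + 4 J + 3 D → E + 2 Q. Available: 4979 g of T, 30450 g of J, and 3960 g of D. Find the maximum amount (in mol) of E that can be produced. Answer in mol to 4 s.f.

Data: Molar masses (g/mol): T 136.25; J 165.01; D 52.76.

25.02 mol

n(T) = 4979 / 136.25 = 36.54 mol
n(J) = 30450 / 165.01 = 184.5 mol
n(D) = 3960 / 52.76 = 75.06 mol
n/ν → T: 36.54, J: 46.13, D: 25.02; D is limiting.
n(E) = (1/3) × 75.06 = 25.02 mol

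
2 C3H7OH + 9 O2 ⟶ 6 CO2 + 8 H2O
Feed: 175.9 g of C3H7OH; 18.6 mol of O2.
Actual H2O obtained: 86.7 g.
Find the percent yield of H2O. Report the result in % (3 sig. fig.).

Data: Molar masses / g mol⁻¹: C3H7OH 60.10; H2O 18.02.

n(C3H7OH) = 175.9 / 60.10 = 2.927 mol
n(O2) = 18.60 mol
n/ν for C3H7OH = 2.927/2 = 1.464
n/ν for O2 = 18.60/9 = 2.067
Smallest n/ν is C3H7OH → limiting reagent.
theoretical n(H2O) = (8/2) × 2.927 = 11.71 mol → 211.0 g
% yield = 86.7 / 211.0 × 100 = 41.09 %

41.1 %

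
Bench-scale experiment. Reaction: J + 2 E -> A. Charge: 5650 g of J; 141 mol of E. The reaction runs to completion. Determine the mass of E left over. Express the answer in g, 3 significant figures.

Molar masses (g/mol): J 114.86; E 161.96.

6900 g

n(J) = 5650 / 114.86 = 49.19 mol
n(E) = 141.0 mol
n/ν → J: 49.19, E: 70.50; J is limiting.
E consumed = (2/1) × 49.19 = 98.38 mol
E remaining = 141.0 − 98.38 = 42.62 mol
mass = 42.62 × 161.96 = 6903 g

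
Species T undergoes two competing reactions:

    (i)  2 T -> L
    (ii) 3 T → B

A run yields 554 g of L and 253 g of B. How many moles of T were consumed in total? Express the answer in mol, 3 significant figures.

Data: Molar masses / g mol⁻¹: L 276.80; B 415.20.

n(L) = 554 / 276.80 = 2.001 mol
n(B) = 253 / 415.20 = 0.6093 mol
n(T) via (i) = (2/1)×2.001 = 4.002 mol
n(T) via (ii) = (3/1)×0.6093 = 1.828 mol
total n(T) = 4.002 + 1.828 = 5.830 mol

5.83 mol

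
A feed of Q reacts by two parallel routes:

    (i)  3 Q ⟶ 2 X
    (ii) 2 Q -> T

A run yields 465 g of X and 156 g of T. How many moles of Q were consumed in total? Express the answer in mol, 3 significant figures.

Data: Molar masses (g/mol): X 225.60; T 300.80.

4.13 mol

n(X) = 465 / 225.60 = 2.061 mol
n(T) = 156 / 300.80 = 0.5186 mol
n(Q) via (i) = (3/2)×2.061 = 3.092 mol
n(Q) via (ii) = (2/1)×0.5186 = 1.037 mol
total n(Q) = 3.092 + 1.037 = 4.129 mol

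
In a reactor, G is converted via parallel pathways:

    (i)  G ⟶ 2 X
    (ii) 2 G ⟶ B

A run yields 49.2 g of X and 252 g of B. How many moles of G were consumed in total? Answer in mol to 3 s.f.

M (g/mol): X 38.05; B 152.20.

3.96 mol

n(X) = 49.2 / 38.05 = 1.293 mol
n(B) = 252 / 152.20 = 1.656 mol
n(G) via (i) = (1/2)×1.293 = 0.6465 mol
n(G) via (ii) = (2/1)×1.656 = 3.312 mol
total n(G) = 0.6465 + 3.312 = 3.959 mol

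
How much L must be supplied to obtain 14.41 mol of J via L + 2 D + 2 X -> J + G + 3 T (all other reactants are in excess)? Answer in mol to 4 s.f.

14.41 mol

n(J) = 14.41 mol
n(L) = (1/1) × 14.41 = 14.41 mol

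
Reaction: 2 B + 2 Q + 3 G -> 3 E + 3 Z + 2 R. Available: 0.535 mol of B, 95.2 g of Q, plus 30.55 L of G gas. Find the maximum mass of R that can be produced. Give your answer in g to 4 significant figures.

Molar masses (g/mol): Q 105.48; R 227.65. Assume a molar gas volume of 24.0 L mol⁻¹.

121.8 g

n(B) = 0.5350 mol
n(Q) = 95.20 / 105.48 = 0.9025 mol
n(G) = 30.55 / 24.0 = 1.273 mol
n/ν → B: 0.2675, Q: 0.4513, G: 0.4243; B is limiting.
n(R) = (2/2) × 0.5350 = 0.5350 mol
mass = 0.5350 × 227.65 = 121.8 g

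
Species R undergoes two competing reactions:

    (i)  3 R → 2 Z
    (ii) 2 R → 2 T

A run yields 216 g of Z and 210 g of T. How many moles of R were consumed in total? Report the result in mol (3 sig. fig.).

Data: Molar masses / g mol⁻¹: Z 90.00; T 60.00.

7.10 mol

n(Z) = 216 / 90.00 = 2.400 mol
n(T) = 210 / 60.00 = 3.500 mol
n(R) via (i) = (3/2)×2.400 = 3.600 mol
n(R) via (ii) = (2/2)×3.500 = 3.500 mol
total n(R) = 3.600 + 3.500 = 7.100 mol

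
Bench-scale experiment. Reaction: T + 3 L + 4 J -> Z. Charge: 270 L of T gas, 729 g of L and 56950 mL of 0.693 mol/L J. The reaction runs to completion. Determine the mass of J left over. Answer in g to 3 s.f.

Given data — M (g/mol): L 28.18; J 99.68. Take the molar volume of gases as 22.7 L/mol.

n(T) = 270.0 / 22.7 = 11.89 mol
n(L) = 729.0 / 28.18 = 25.87 mol
n(J) = 0.693 × 56950/1000 = 39.47 mol
n/ν → T: 11.89, L: 8.623, J: 9.868; L is limiting.
J consumed = (4/3) × 25.87 = 34.49 mol
J remaining = 39.47 − 34.49 = 4.980 mol
mass = 4.980 × 99.68 = 496.4 g

496 g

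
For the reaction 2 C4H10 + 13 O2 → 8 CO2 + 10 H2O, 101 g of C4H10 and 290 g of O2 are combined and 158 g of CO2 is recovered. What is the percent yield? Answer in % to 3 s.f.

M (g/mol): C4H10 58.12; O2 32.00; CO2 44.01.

64.4 %

n(C4H10) = 101.0 / 58.12 = 1.738 mol
n(O2) = 290.0 / 32.00 = 9.063 mol
n/ν for C4H10 = 1.738/2 = 0.8690
n/ν for O2 = 9.063/13 = 0.6972
Smallest n/ν is O2 → limiting reagent.
theoretical n(CO2) = (8/13) × 9.063 = 5.577 mol → 245.4 g
% yield = 158 / 245.4 × 100 = 64.38 %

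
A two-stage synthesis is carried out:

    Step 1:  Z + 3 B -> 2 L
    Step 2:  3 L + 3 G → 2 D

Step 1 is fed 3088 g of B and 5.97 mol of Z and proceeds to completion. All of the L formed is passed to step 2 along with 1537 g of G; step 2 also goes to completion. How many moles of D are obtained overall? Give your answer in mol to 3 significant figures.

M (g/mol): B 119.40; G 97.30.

7.96 mol

Step 1:
n(B) = 3088 / 119.40 = 25.86 mol
n(Z) = 5.970 mol
n/ν → B: 8.620, Z: 5.970; Z is limiting.
n(L) produced = (2/1) × 5.970 = 11.94 mol
Step 2:
n(L) available = 11.94 mol
n(G) = 1537 / 97.30 = 15.80 mol
n/ν → L: 3.980, G: 5.267; L is limiting.
n(D) = (2/3) × 11.94 = 7.960 mol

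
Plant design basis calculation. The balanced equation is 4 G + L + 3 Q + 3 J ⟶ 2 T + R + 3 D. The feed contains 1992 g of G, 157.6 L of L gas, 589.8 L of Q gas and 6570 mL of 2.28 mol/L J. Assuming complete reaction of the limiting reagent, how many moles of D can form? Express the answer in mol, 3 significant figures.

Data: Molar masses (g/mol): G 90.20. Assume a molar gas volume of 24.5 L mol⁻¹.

15.0 mol

n(G) = 1992 / 90.20 = 22.08 mol
n(L) = 157.6 / 24.5 = 6.433 mol
n(Q) = 589.8 / 24.5 = 24.07 mol
n(J) = 2.28 × 6570/1000 = 14.98 mol
n/ν for G = 22.08/4 = 5.520
n/ν for L = 6.433/1 = 6.433
n/ν for Q = 24.07/3 = 8.023
n/ν for J = 14.98/3 = 4.993
Smallest n/ν is J → limiting reagent.
n(D) = (3/3) × 14.98 = 14.98 mol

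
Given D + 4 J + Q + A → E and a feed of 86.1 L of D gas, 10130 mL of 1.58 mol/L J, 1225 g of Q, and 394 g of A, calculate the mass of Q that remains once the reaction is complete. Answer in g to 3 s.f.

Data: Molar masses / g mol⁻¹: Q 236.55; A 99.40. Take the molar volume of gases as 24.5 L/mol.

n(D) = 86.10 / 24.5 = 3.514 mol
n(J) = 1.58 × 10130/1000 = 16.01 mol
n(Q) = 1225 / 236.55 = 5.179 mol
n(A) = 394.0 / 99.40 = 3.964 mol
n/ν for D = 3.514/1 = 3.514
n/ν for J = 16.01/4 = 4.003
n/ν for Q = 5.179/1 = 5.179
n/ν for A = 3.964/1 = 3.964
Smallest n/ν is D → limiting reagent.
Q consumed = (1/1) × 3.514 = 3.514 mol
Q remaining = 5.179 − 3.514 = 1.665 mol
mass = 1.665 × 236.55 = 393.9 g

394 g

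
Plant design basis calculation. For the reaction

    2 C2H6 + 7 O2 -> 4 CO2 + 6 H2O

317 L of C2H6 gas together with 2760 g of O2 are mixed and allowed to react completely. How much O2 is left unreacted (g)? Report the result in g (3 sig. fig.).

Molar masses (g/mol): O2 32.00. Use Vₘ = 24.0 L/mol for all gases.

1280 g

n(C2H6) = 317.0 / 24.0 = 13.21 mol
n(O2) = 2760 / 32.00 = 86.25 mol
n/ν → C2H6: 6.605, O2: 12.32; C2H6 is limiting.
O2 consumed = (7/2) × 13.21 = 46.24 mol
O2 remaining = 86.25 − 46.24 = 40.01 mol
mass = 40.01 × 32.00 = 1280 g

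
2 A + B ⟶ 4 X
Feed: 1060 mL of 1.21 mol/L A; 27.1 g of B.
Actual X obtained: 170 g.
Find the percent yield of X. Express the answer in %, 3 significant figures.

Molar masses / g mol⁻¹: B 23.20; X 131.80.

n(A) = 1.21 × 1060/1000 = 1.283 mol
n(B) = 27.10 / 23.20 = 1.168 mol
n/ν for A = 1.283/2 = 0.6415
n/ν for B = 1.168/1 = 1.168
Smallest n/ν is A → limiting reagent.
theoretical n(X) = (4/2) × 1.283 = 2.566 mol → 338.2 g
% yield = 170 / 338.2 × 100 = 50.27 %

50.3 %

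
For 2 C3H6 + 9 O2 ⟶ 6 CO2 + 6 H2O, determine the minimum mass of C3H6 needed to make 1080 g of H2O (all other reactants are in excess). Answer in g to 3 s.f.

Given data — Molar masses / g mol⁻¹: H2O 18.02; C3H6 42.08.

841 g

n(H2O) = 1080 / 18.02 = 59.93 mol
n(C3H6) = (2/6) × 59.93 = 19.98 mol
mass = 19.98 × 42.08 = 840.8 g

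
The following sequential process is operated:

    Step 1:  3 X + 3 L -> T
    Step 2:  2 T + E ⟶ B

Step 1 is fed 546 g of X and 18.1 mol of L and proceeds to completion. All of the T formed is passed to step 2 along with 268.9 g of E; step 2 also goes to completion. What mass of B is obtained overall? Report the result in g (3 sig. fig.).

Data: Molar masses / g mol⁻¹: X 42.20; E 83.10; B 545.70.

1180 g

Step 1:
n(X) = 546.0 / 42.20 = 12.94 mol
n(L) = 18.10 mol
n/ν for X = 12.94/3 = 4.313
n/ν for L = 18.10/3 = 6.033
Smallest n/ν is X → limiting reagent.
n(T) produced = (1/3) × 12.94 = 4.313 mol
Step 2:
n(T) available = 4.313 mol
n(E) = 268.9 / 83.10 = 3.236 mol
n/ν for T = 4.313/2 = 2.157
n/ν for E = 3.236/1 = 3.236
Smallest n/ν is T → limiting reagent.
n(B) = (1/2) × 4.313 = 2.157 mol
mass = 2.157 × 545.70 = 1177 g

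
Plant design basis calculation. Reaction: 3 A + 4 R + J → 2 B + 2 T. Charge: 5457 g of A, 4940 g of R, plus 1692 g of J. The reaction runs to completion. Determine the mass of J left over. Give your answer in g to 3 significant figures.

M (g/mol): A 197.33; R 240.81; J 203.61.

n(A) = 5457 / 197.33 = 27.65 mol
n(R) = 4940 / 240.81 = 20.51 mol
n(J) = 1692 / 203.61 = 8.310 mol
n/ν for A = 27.65/3 = 9.217
n/ν for R = 20.51/4 = 5.128
n/ν for J = 8.310/1 = 8.310
Smallest n/ν is R → limiting reagent.
J consumed = (1/4) × 20.51 = 5.128 mol
J remaining = 8.310 − 5.128 = 3.182 mol
mass = 3.182 × 203.61 = 647.9 g

648 g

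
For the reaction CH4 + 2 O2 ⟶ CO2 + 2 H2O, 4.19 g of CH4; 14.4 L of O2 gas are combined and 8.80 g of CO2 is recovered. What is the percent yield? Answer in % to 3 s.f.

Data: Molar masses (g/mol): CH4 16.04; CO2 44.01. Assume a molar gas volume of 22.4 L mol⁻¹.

n(CH4) = 4.190 / 16.04 = 0.2612 mol
n(O2) = 14.40 / 22.4 = 0.6429 mol
n/ν for CH4 = 0.2612/1 = 0.2612
n/ν for O2 = 0.6429/2 = 0.3215
Smallest n/ν is CH4 → limiting reagent.
theoretical n(CO2) = (1/1) × 0.2612 = 0.2612 mol → 11.50 g
% yield = 8.80 / 11.50 × 100 = 76.52 %

76.5 %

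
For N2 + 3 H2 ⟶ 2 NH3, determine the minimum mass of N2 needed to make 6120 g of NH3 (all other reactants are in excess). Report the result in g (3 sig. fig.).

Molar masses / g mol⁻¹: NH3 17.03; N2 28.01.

n(NH3) = 6120 / 17.03 = 359.4 mol
n(N2) = (1/2) × 359.4 = 179.7 mol
mass = 179.7 × 28.01 = 5033 g

5030 g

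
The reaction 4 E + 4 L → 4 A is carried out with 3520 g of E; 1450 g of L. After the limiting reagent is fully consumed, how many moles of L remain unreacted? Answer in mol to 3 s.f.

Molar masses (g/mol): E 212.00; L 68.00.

n(E) = 3520 / 212.00 = 16.60 mol
n(L) = 1450 / 68.00 = 21.32 mol
n/ν → E: 4.150, L: 5.330; E is limiting.
L consumed = (4/4) × 16.60 = 16.60 mol
L remaining = 21.32 − 16.60 = 4.720 mol

4.72 mol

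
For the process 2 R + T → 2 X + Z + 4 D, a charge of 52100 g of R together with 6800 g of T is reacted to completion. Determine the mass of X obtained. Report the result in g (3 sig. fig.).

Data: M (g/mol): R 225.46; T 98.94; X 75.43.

10400 g

n(R) = 52100 / 225.46 = 231.1 mol
n(T) = 6800 / 98.94 = 68.73 mol
n/ν for R = 231.1/2 = 115.6
n/ν for T = 68.73/1 = 68.73
Smallest n/ν is T → limiting reagent.
n(X) = (2/1) × 68.73 = 137.5 mol
mass = 137.5 × 75.43 = 10370 g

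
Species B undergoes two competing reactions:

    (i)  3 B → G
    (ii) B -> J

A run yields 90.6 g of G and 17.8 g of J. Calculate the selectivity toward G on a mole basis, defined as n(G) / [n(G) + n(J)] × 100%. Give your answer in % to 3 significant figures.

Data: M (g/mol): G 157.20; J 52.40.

62.9 %

n(G) = 90.6 / 157.20 = 0.5763 mol
n(J) = 17.8 / 52.40 = 0.3397 mol
selectivity = 0.5763/(0.5763+0.3397) × 100 = 62.91 %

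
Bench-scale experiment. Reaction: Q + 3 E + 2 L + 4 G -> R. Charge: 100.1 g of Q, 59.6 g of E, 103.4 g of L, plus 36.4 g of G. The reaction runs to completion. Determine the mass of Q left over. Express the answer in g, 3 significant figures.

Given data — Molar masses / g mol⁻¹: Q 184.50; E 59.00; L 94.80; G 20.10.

n(Q) = 100.1 / 184.50 = 0.5425 mol
n(E) = 59.60 / 59.00 = 1.010 mol
n(L) = 103.4 / 94.80 = 1.091 mol
n(G) = 36.40 / 20.10 = 1.811 mol
n/ν → Q: 0.5425, E: 0.3367, L: 0.5455, G: 0.4528; E is limiting.
Q consumed = (1/3) × 1.010 = 0.3367 mol
Q remaining = 0.5425 − 0.3367 = 0.2058 mol
mass = 0.2058 × 184.50 = 37.97 g

38.0 g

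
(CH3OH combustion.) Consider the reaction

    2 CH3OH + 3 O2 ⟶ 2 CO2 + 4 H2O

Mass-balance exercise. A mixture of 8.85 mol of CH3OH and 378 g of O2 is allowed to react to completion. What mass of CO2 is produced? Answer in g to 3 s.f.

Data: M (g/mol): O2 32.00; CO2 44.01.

347 g

n(CH3OH) = 8.850 mol
n(O2) = 378.0 / 32.00 = 11.81 mol
n/ν for CH3OH = 8.850/2 = 4.425
n/ν for O2 = 11.81/3 = 3.937
Smallest n/ν is O2 → limiting reagent.
n(CO2) = (2/3) × 11.81 = 7.873 mol
mass = 7.873 × 44.01 = 346.5 g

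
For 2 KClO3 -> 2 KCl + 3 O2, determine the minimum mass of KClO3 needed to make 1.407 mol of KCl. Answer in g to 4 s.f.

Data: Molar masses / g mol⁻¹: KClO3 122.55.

172.4 g

n(KCl) = 1.407 mol
n(KClO3) = (2/2) × 1.407 = 1.407 mol
mass = 1.407 × 122.55 = 172.4 g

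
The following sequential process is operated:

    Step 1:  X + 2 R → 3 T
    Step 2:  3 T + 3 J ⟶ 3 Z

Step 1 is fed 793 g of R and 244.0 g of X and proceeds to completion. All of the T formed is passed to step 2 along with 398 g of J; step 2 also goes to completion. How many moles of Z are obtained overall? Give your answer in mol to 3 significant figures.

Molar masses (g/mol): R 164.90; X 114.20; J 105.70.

3.77 mol

Step 1:
n(R) = 793.0 / 164.90 = 4.809 mol
n(X) = 244.0 / 114.20 = 2.137 mol
n/ν → R: 2.405, X: 2.137; X is limiting.
n(T) produced = (3/1) × 2.137 = 6.411 mol
Step 2:
n(T) available = 6.411 mol
n(J) = 398.0 / 105.70 = 3.765 mol
n/ν → T: 2.137, J: 1.255; J is limiting.
n(Z) = (3/3) × 3.765 = 3.765 mol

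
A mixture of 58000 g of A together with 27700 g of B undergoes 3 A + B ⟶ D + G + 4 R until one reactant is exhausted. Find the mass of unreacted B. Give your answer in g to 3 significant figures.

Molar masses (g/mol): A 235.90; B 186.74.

12400 g

n(A) = 58000 / 235.90 = 245.9 mol
n(B) = 27700 / 186.74 = 148.3 mol
n/ν for A = 245.9/3 = 81.97
n/ν for B = 148.3/1 = 148.3
Smallest n/ν is A → limiting reagent.
B consumed = (1/3) × 245.9 = 81.97 mol
B remaining = 148.3 − 81.97 = 66.33 mol
mass = 66.33 × 186.74 = 12390 g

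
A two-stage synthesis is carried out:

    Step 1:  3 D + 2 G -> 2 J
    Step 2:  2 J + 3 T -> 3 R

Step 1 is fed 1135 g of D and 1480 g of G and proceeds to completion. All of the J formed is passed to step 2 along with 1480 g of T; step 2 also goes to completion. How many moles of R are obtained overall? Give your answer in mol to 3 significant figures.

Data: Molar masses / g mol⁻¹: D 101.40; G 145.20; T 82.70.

11.2 mol

Step 1:
n(D) = 1135 / 101.40 = 11.19 mol
n(G) = 1480 / 145.20 = 10.19 mol
n/ν → D: 3.730, G: 5.095; D is limiting.
n(J) produced = (2/3) × 11.19 = 7.460 mol
Step 2:
n(J) available = 7.460 mol
n(T) = 1480 / 82.70 = 17.90 mol
n/ν → J: 3.730, T: 5.967; J is limiting.
n(R) = (3/2) × 7.460 = 11.19 mol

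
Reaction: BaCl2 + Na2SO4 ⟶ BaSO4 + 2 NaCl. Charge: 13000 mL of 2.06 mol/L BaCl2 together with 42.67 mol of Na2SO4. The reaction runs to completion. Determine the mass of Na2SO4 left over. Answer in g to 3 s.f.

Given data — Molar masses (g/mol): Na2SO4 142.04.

n(BaCl2) = 2.06 × 13000/1000 = 26.78 mol
n(Na2SO4) = 42.67 mol
n/ν → BaCl2: 26.78, Na2SO4: 42.67; BaCl2 is limiting.
Na2SO4 consumed = (1/1) × 26.78 = 26.78 mol
Na2SO4 remaining = 42.67 − 26.78 = 15.89 mol
mass = 15.89 × 142.04 = 2257 g

2260 g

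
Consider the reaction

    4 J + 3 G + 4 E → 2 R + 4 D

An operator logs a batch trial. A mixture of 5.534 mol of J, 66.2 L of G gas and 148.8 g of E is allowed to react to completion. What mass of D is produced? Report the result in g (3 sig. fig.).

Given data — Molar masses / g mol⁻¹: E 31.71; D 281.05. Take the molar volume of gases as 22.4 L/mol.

n(J) = 5.534 mol
n(G) = 66.20 / 22.4 = 2.955 mol
n(E) = 148.8 / 31.71 = 4.693 mol
n/ν for J = 5.534/4 = 1.384
n/ν for G = 2.955/3 = 0.9850
n/ν for E = 4.693/4 = 1.173
Smallest n/ν is G → limiting reagent.
n(D) = (4/3) × 2.955 = 3.940 mol
mass = 3.940 × 281.05 = 1107 g

1110 g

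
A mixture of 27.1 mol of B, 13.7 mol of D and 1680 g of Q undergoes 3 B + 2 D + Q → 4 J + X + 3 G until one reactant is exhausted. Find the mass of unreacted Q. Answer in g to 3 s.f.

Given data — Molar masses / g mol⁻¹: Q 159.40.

n(B) = 27.10 mol
n(D) = 13.70 mol
n(Q) = 1680 / 159.40 = 10.54 mol
n/ν for B = 27.10/3 = 9.033
n/ν for D = 13.70/2 = 6.850
n/ν for Q = 10.54/1 = 10.54
Smallest n/ν is D → limiting reagent.
Q consumed = (1/2) × 13.70 = 6.850 mol
Q remaining = 10.54 − 6.850 = 3.690 mol
mass = 3.690 × 159.40 = 588.2 g

588 g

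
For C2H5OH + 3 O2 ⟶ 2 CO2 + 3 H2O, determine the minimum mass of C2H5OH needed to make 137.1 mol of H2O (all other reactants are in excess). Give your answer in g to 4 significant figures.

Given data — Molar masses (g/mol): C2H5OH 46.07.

2105 g

n(H2O) = 137.1 mol
n(C2H5OH) = (1/3) × 137.1 = 45.70 mol
mass = 45.70 × 46.07 = 2105 g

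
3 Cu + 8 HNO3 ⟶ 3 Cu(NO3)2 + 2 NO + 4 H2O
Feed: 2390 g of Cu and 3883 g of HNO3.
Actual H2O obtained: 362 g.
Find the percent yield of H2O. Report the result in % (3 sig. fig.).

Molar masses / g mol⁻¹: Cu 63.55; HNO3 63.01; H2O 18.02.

65.2 %

n(Cu) = 2390 / 63.55 = 37.61 mol
n(HNO3) = 3883 / 63.01 = 61.63 mol
n/ν for Cu = 37.61/3 = 12.54
n/ν for HNO3 = 61.63/8 = 7.704
Smallest n/ν is HNO3 → limiting reagent.
theoretical n(H2O) = (4/8) × 61.63 = 30.82 mol → 555.4 g
% yield = 362 / 555.4 × 100 = 65.18 %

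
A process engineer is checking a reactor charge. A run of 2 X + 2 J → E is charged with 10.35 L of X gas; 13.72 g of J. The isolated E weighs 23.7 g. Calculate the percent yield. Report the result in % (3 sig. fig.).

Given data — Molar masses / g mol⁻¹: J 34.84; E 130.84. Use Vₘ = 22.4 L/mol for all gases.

92.0 %

n(X) = 10.35 / 22.4 = 0.4621 mol
n(J) = 13.72 / 34.84 = 0.3938 mol
n/ν for X = 0.4621/2 = 0.2311
n/ν for J = 0.3938/2 = 0.1969
Smallest n/ν is J → limiting reagent.
theoretical n(E) = (1/2) × 0.3938 = 0.1969 mol → 25.76 g
% yield = 23.7 / 25.76 × 100 = 92.00 %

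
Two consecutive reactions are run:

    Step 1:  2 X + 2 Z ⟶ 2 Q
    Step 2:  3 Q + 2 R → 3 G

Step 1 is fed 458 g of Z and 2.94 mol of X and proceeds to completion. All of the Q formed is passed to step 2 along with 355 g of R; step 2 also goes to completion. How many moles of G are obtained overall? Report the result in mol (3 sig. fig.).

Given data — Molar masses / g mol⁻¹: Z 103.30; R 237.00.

Step 1:
n(Z) = 458.0 / 103.30 = 4.434 mol
n(X) = 2.940 mol
n/ν for Z = 4.434/2 = 2.217
n/ν for X = 2.940/2 = 1.470
Smallest n/ν is X → limiting reagent.
n(Q) produced = (2/2) × 2.940 = 2.940 mol
Step 2:
n(Q) available = 2.940 mol
n(R) = 355.0 / 237.00 = 1.498 mol
n/ν for Q = 2.940/3 = 0.9800
n/ν for R = 1.498/2 = 0.7490
Smallest n/ν is R → limiting reagent.
n(G) = (3/2) × 1.498 = 2.247 mol

2.25 mol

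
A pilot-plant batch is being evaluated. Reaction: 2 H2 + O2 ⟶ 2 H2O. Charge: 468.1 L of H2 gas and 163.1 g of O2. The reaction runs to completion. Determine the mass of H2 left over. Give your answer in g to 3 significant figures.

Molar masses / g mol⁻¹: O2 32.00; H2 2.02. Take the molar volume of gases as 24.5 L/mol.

18.0 g

n(H2) = 468.1 / 24.5 = 19.11 mol
n(O2) = 163.1 / 32.00 = 5.097 mol
n/ν for H2 = 19.11/2 = 9.555
n/ν for O2 = 5.097/1 = 5.097
Smallest n/ν is O2 → limiting reagent.
H2 consumed = (2/1) × 5.097 = 10.19 mol
H2 remaining = 19.11 − 10.19 = 8.920 mol
mass = 8.920 × 2.02 = 18.02 g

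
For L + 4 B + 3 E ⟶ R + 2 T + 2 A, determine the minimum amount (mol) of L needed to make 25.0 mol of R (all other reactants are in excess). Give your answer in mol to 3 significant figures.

25.0 mol

n(R) = 25.00 mol
n(L) = (1/1) × 25.00 = 25.00 mol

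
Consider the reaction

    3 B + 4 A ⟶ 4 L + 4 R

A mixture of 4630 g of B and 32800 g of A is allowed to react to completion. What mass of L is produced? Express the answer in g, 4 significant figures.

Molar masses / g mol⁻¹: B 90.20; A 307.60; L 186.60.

n(B) = 4630 / 90.20 = 51.33 mol
n(A) = 32800 / 307.60 = 106.6 mol
n/ν for B = 51.33/3 = 17.11
n/ν for A = 106.6/4 = 26.65
Smallest n/ν is B → limiting reagent.
n(L) = (4/3) × 51.33 = 68.44 mol
mass = 68.44 × 186.60 = 12770 g

12770 g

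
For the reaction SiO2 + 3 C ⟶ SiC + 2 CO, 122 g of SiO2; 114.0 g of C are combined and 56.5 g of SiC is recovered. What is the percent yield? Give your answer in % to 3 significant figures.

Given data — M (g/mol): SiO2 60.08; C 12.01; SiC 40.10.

n(SiO2) = 122.0 / 60.08 = 2.031 mol
n(C) = 114.0 / 12.01 = 9.492 mol
n/ν for SiO2 = 2.031/1 = 2.031
n/ν for C = 9.492/3 = 3.164
Smallest n/ν is SiO2 → limiting reagent.
theoretical n(SiC) = (1/1) × 2.031 = 2.031 mol → 81.44 g
% yield = 56.5 / 81.44 × 100 = 69.38 %

69.4 %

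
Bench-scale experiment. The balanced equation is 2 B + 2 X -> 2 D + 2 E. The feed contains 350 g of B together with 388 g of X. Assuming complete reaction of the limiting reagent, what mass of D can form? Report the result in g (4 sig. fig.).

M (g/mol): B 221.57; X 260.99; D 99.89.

148.5 g

n(B) = 350.0 / 221.57 = 1.580 mol
n(X) = 388.0 / 260.99 = 1.487 mol
n/ν for B = 1.580/2 = 0.7900
n/ν for X = 1.487/2 = 0.7435
Smallest n/ν is X → limiting reagent.
n(D) = (2/2) × 1.487 = 1.487 mol
mass = 1.487 × 99.89 = 148.5 g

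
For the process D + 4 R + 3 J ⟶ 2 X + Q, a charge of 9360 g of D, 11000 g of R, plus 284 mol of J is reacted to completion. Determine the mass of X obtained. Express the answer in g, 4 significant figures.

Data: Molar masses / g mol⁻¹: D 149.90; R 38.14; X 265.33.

33140 g

n(D) = 9360 / 149.90 = 62.44 mol
n(R) = 11000 / 38.14 = 288.4 mol
n(J) = 284.0 mol
n/ν → D: 62.44, R: 72.10, J: 94.67; D is limiting.
n(X) = (2/1) × 62.44 = 124.9 mol
mass = 124.9 × 265.33 = 33140 g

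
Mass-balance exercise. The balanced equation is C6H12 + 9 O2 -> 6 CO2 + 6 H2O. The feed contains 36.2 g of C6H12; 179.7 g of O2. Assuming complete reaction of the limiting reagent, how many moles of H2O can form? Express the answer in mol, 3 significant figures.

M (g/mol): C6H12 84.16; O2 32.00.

2.58 mol

n(C6H12) = 36.20 / 84.16 = 0.4301 mol
n(O2) = 179.7 / 32.00 = 5.616 mol
n/ν → C6H12: 0.4301, O2: 0.6240; C6H12 is limiting.
n(H2O) = (6/1) × 0.4301 = 2.581 mol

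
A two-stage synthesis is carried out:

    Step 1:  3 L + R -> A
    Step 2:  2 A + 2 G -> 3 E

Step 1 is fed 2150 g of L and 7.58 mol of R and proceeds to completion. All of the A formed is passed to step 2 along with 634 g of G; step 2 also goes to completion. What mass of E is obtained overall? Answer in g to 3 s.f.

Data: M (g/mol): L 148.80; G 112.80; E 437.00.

Step 1:
n(L) = 2150 / 148.80 = 14.45 mol
n(R) = 7.580 mol
n/ν for L = 14.45/3 = 4.817
n/ν for R = 7.580/1 = 7.580
Smallest n/ν is L → limiting reagent.
n(A) produced = (1/3) × 14.45 = 4.817 mol
Step 2:
n(A) available = 4.817 mol
n(G) = 634.0 / 112.80 = 5.621 mol
n/ν for A = 4.817/2 = 2.409
n/ν for G = 5.621/2 = 2.811
Smallest n/ν is A → limiting reagent.
n(E) = (3/2) × 4.817 = 7.226 mol
mass = 7.226 × 437.00 = 3158 g

3160 g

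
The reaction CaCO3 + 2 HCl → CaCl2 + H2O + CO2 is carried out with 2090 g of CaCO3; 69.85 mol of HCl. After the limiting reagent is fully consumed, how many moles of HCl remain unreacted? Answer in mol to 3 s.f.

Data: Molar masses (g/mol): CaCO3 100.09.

28.1 mol

n(CaCO3) = 2090 / 100.09 = 20.88 mol
n(HCl) = 69.85 mol
n/ν → CaCO3: 20.88, HCl: 34.93; CaCO3 is limiting.
HCl consumed = (2/1) × 20.88 = 41.76 mol
HCl remaining = 69.85 − 41.76 = 28.09 mol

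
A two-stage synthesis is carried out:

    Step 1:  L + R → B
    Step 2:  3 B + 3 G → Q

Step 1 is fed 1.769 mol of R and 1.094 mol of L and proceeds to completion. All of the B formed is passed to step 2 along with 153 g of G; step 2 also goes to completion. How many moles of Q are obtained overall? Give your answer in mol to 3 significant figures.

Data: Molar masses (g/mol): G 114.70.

Step 1:
n(R) = 1.769 mol
n(L) = 1.094 mol
n/ν for R = 1.769/1 = 1.769
n/ν for L = 1.094/1 = 1.094
Smallest n/ν is L → limiting reagent.
n(B) produced = (1/1) × 1.094 = 1.094 mol
Step 2:
n(B) available = 1.094 mol
n(G) = 153.0 / 114.70 = 1.334 mol
n/ν for B = 1.094/3 = 0.3647
n/ν for G = 1.334/3 = 0.4447
Smallest n/ν is B → limiting reagent.
n(Q) = (1/3) × 1.094 = 0.3647 mol

0.365 mol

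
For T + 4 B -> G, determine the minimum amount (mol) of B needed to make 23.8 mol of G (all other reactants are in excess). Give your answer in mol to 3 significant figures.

95.2 mol

n(G) = 23.80 mol
n(B) = (4/1) × 23.80 = 95.20 mol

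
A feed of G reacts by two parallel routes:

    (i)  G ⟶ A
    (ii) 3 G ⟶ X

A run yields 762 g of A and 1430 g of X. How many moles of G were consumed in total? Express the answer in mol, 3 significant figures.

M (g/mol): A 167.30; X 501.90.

n(A) = 762 / 167.30 = 4.555 mol
n(X) = 1430 / 501.90 = 2.849 mol
n(G) via (i) = (1/1)×4.555 = 4.555 mol
n(G) via (ii) = (3/1)×2.849 = 8.547 mol
total n(G) = 4.555 + 8.547 = 13.10 mol

13.1 mol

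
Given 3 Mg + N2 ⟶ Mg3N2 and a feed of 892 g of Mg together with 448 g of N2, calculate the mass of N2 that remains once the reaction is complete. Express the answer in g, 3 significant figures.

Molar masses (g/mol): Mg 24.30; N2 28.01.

105 g

n(Mg) = 892.0 / 24.30 = 36.71 mol
n(N2) = 448.0 / 28.01 = 15.99 mol
n/ν for Mg = 36.71/3 = 12.24
n/ν for N2 = 15.99/1 = 15.99
Smallest n/ν is Mg → limiting reagent.
N2 consumed = (1/3) × 36.71 = 12.24 mol
N2 remaining = 15.99 − 12.24 = 3.750 mol
mass = 3.750 × 28.01 = 105.0 g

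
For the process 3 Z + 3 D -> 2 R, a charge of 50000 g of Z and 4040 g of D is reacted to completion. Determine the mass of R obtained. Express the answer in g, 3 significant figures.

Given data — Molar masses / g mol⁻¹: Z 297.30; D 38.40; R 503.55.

n(Z) = 50000 / 297.30 = 168.2 mol
n(D) = 4040 / 38.40 = 105.2 mol
n/ν for Z = 168.2/3 = 56.07
n/ν for D = 105.2/3 = 35.07
Smallest n/ν is D → limiting reagent.
n(R) = (2/3) × 105.2 = 70.13 mol
mass = 70.13 × 503.55 = 35310 g

35300 g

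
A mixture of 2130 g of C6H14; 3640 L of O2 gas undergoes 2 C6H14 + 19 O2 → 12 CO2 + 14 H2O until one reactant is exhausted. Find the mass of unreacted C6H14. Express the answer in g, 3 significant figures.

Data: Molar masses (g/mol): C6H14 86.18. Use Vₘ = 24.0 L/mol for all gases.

754 g

n(C6H14) = 2130 / 86.18 = 24.72 mol
n(O2) = 3640 / 24.0 = 151.7 mol
n/ν for C6H14 = 24.72/2 = 12.36
n/ν for O2 = 151.7/19 = 7.984
Smallest n/ν is O2 → limiting reagent.
C6H14 consumed = (2/19) × 151.7 = 15.97 mol
C6H14 remaining = 24.72 − 15.97 = 8.750 mol
mass = 8.750 × 86.18 = 754.1 g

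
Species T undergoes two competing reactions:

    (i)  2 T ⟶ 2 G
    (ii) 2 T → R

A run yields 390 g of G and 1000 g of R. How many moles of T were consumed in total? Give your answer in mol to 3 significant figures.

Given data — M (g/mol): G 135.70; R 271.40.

10.2 mol

n(G) = 390 / 135.70 = 2.874 mol
n(R) = 1000 / 271.40 = 3.685 mol
n(T) via (i) = (2/2)×2.874 = 2.874 mol
n(T) via (ii) = (2/1)×3.685 = 7.370 mol
total n(T) = 2.874 + 7.370 = 10.24 mol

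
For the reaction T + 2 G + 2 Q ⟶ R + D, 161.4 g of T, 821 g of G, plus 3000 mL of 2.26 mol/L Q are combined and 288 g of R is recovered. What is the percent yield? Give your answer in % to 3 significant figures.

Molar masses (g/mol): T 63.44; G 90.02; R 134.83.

n(T) = 161.4 / 63.44 = 2.544 mol
n(G) = 821.0 / 90.02 = 9.120 mol
n(Q) = 2.26 × 3000/1000 = 6.780 mol
n/ν for T = 2.544/1 = 2.544
n/ν for G = 9.120/2 = 4.560
n/ν for Q = 6.780/2 = 3.390
Smallest n/ν is T → limiting reagent.
theoretical n(R) = (1/1) × 2.544 = 2.544 mol → 343.0 g
% yield = 288 / 343.0 × 100 = 83.97 %

84.0 %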